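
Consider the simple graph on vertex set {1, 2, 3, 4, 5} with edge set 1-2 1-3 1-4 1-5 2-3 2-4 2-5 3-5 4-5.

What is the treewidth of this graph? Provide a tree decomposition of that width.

The largest bag has 4 vertices, giving width 3; this decomposition certifies tw(G) ≤ 3. Conversely, {1, 2, 3, 5} is a clique of size 4, and the vertices of any clique must share a bag in every tree decomposition; so some bag has ≥ 4 vertices and tw(G) ≥ 3. Combining the bounds, tw(G) = 3.

Treewidth 3.
Bags: B1 = {1, 2, 4, 5}  B2 = {1, 2, 3, 5}
Tree: B1–B2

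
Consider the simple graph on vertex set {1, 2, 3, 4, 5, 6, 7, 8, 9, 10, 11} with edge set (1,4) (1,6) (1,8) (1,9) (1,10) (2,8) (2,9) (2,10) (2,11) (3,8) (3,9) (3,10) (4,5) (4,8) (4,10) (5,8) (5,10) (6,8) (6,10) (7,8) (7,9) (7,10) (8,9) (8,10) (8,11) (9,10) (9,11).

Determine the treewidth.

3

A width-3 tree decomposition is:
Bags: B1 = {3, 8, 9, 10}  B2 = {1, 8, 9, 10}  B3 = {1, 6, 8, 10}  B4 = {1, 4, 8, 10}  B5 = {7, 8, 9, 10}  B6 = {2, 8, 9, 10}  B7 = {2, 8, 9, 11}  B8 = {4, 5, 8, 10}
Tree: B1–B2, B2–B3, B2–B4, B2–B5, B1–B6, B6–B7, B4–B8
Each bag holds 4 vertices, so the decomposition has width 3, which upper-bounds the treewidth. On the other hand G contains the 4-clique {1, 8, 9, 10}. A clique must lie in a single bag of any decomposition, so no decomposition can have width below 3. Combining the bounds, tw(G) = 3.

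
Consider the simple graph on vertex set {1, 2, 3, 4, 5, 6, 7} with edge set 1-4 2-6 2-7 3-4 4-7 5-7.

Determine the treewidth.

A width-1 tree decomposition is:
Bags: B1 = {2, 6}  B2 = {2, 7}  B3 = {4, 7}  B4 = {1, 4}  B5 = {3, 4}  B6 = {5, 7}
Tree: B1–B2, B2–B3, B3–B4, B4–B5, B3–B6
Every bag has size at most 2, so the width is 2 − 1 = 1 and tw(G) ≤ 1. G has an edge, so its treewidth is at least 1. Hence tw(G) = 1 exactly.

1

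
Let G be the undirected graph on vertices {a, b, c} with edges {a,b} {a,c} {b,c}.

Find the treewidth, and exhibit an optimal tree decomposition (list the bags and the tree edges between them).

A single bag containing all 3 vertices is trivially a valid decomposition of width 2. For the lower bound, the 3 vertices {a, b, c} are pairwise adjacent, and any tree decomposition puts a clique entirely inside one bag — forcing width ≥ 2. Therefore the treewidth is 2.

Treewidth 2.
Bags: B1 = {a, b, c}
Tree: (single bag)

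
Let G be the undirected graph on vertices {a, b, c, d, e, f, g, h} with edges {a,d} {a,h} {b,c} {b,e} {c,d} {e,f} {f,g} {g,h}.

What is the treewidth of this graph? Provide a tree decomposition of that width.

Treewidth 2.
One optimal decomposition is:
Bags: B1 = {a, g, h}  B2 = {a, f, g}  B3 = {a, e, f}  B4 = {a, b, e}  B5 = {a, b, c}  B6 = {a, c, d}
Tree: B1–B2, B2–B3, B3–B4, B4–B5, B5–B6

The largest bag has 3 vertices, giving width 2; this decomposition certifies tw(G) ≤ 2. For the lower bound, G contains the cycle a–h–g–f–e–b–c–d–a, so G is not a forest; only forests have treewidth ≤ 1, hence tw(G) ≥ 2. Hence tw(G) = 2 exactly.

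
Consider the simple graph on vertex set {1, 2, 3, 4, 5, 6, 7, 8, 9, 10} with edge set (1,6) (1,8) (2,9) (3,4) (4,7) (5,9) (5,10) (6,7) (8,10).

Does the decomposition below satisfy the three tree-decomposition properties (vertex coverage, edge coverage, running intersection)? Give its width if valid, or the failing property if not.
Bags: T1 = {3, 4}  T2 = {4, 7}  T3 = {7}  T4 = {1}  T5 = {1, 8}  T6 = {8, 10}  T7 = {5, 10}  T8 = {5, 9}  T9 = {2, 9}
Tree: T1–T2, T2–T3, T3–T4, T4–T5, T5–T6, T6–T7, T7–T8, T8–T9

A tree decomposition must satisfy three properties: every vertex lies in some bag; for every edge, both endpoints lie together in some bag; and for every vertex, the bags containing it form a connected subtree. Here vertex 6 appears in no bag, so the decomposition is invalid.

No — vertex 6 appears in no bag.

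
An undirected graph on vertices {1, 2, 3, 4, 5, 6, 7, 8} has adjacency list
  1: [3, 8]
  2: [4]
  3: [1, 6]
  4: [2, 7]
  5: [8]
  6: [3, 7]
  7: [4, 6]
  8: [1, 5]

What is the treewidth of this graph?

1

A width-1 tree decomposition is:
Bags: B1 = {5, 8}  B2 = {1, 8}  B3 = {1, 3}  B4 = {3, 6}  B5 = {6, 7}  B6 = {4, 7}  B7 = {2, 4}
Tree: B1–B2, B2–B3, B3–B4, B4–B5, B5–B6, B6–B7
Every bag has size at most 2, so the width is 2 − 1 = 1 and tw(G) ≤ 1. Since G has at least one edge (e.g. 5–8), it is not an edgeless graph, so tw(G) ≥ 1. Combining the bounds, tw(G) = 1.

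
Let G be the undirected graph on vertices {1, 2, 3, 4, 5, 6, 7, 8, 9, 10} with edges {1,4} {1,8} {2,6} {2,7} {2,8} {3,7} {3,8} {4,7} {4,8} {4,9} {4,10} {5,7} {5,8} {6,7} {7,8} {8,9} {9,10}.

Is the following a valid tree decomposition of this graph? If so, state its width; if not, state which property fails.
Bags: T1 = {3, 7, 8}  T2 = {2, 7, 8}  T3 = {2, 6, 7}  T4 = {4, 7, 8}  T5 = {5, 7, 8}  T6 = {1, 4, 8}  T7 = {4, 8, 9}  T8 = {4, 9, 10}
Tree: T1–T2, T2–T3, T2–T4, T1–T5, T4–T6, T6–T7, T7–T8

Yes; width 2.

Checking the three conditions: (i) the bags cover all of {1, 2, 3, 4, 5, 6, 7, 8, 9, 10}; (ii) for each edge, some bag contains both endpoints; (iii) the bags containing any fixed vertex form a subtree. All hold, so the decomposition is valid with width 3 − 1 = 2.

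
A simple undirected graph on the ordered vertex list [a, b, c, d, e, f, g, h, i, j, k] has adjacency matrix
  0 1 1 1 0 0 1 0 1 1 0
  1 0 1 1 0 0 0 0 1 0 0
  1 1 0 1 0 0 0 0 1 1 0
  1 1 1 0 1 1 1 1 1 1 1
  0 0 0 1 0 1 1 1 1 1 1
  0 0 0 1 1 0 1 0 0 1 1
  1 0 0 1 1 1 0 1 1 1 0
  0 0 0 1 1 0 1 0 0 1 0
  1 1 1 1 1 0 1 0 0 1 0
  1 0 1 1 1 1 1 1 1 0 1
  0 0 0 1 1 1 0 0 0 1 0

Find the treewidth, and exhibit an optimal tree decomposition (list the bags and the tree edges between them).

Every bag has size at most 5, so the width is 5 − 1 = 4 and tw(G) ≤ 4. Conversely, {d, e, g, h, j} is a clique of size 5, and the vertices of any clique must share a bag in every tree decomposition; so some bag has ≥ 5 vertices and tw(G) ≥ 4. Therefore the treewidth is 4.

Treewidth 4.
Bags: B1 = {d, e, f, g, j}  B2 = {d, e, g, h, j}  B3 = {d, e, f, j, k}  B4 = {d, e, g, i, j}  B5 = {a, d, g, i, j}  B6 = {a, c, d, i, j}  B7 = {a, b, c, d, i}
Tree: B1–B2, B1–B3, B1–B4, B4–B5, B5–B6, B6–B7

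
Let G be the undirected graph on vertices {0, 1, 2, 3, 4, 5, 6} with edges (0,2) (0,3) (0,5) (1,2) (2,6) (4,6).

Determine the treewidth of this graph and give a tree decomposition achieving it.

Treewidth 1.
One such decomposition:
Bags: B1 = {0, 2}  B2 = {0, 5}  B3 = {2, 6}  B4 = {1, 2}  B5 = {0, 3}  B6 = {4, 6}
Tree: B1–B2, B1–B3, B1–B4, B1–B5, B3–B6

The largest bag has 2 vertices, giving width 1; this decomposition certifies tw(G) ≤ 1. Since G has at least one edge (e.g. 0–2), it is not an edgeless graph, so tw(G) ≥ 1. The upper and lower bounds meet at 1, so that is the treewidth.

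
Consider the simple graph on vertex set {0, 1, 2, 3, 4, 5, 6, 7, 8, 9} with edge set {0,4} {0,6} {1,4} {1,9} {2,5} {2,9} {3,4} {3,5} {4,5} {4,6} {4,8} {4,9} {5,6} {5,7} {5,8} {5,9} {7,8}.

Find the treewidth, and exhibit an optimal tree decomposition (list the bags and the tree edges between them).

Treewidth 2.
Bags: B1 = {4, 5, 8}  B2 = {5, 7, 8}  B3 = {4, 5, 9}  B4 = {4, 5, 6}  B5 = {0, 4, 6}  B6 = {1, 4, 9}  B7 = {2, 5, 9}  B8 = {3, 4, 5}
Tree: B1–B2, B1–B3, B1–B4, B4–B5, B3–B6, B3–B7, B3–B8

The largest bag has 3 vertices, giving width 2; this decomposition certifies tw(G) ≤ 2. Conversely, {2, 5, 9} is a clique of size 3, and the vertices of any clique must share a bag in every tree decomposition; so some bag has ≥ 3 vertices and tw(G) ≥ 2. The upper and lower bounds meet at 2, so that is the treewidth.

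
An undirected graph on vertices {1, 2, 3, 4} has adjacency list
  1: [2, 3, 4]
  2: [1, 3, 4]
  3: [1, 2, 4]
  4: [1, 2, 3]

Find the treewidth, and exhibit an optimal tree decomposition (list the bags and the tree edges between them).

A single bag containing all 4 vertices is trivially a valid decomposition of width 3. Conversely, {1, 2, 3, 4} is a clique of size 4, and the vertices of any clique must share a bag in every tree decomposition; so some bag has ≥ 4 vertices and tw(G) ≥ 3. Hence tw(G) = 3 exactly.

Treewidth 3.
Bags: B1 = {1, 2, 3, 4}
Tree: (single bag)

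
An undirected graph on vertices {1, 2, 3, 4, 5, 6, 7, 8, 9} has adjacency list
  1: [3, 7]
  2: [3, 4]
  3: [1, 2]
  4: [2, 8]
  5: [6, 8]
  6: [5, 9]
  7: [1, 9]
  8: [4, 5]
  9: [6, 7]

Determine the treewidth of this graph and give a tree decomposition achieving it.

Treewidth 2.
One such decomposition:
Bags: B1 = {2, 4, 8}  B2 = {2, 3, 8}  B3 = {1, 3, 8}  B4 = {1, 7, 8}  B5 = {7, 8, 9}  B6 = {6, 8, 9}  B7 = {5, 6, 8}
Tree: B1–B2, B2–B3, B3–B4, B4–B5, B5–B6, B6–B7

Every bag has size at most 3, so the width is 3 − 1 = 2 and tw(G) ≤ 2. The edges 8–4–2–3–1–7–9–6–5–8 form a cycle, so G is not a tree and its treewidth is at least 2. Therefore the treewidth is 2.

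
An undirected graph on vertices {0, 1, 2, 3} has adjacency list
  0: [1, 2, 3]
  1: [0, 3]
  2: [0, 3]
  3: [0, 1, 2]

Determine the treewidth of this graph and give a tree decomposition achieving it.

Every bag has size at most 3, so the width is 3 − 1 = 2 and tw(G) ≤ 2. Conversely, {0, 1, 3} is a clique of size 3, and the vertices of any clique must share a bag in every tree decomposition; so some bag has ≥ 3 vertices and tw(G) ≥ 2. The upper and lower bounds meet at 2, so that is the treewidth.

Treewidth 2.
One optimal decomposition is:
Bags: B1 = {0, 2, 3}  B2 = {0, 1, 3}
Tree: B1–B2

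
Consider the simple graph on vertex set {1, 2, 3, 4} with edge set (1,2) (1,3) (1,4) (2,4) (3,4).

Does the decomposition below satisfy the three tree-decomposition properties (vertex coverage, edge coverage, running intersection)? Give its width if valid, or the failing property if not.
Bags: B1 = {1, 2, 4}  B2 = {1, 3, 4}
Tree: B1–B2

Yes; width 2.

Checking the three conditions: (i) the bags cover all of {1, 2, 3, 4}; (ii) for each edge, some bag contains both endpoints; (iii) the bags containing any fixed vertex form a subtree. All hold, so the decomposition is valid with width 3 − 1 = 2.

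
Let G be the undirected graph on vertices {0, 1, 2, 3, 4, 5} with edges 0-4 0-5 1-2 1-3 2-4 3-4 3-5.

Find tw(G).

2

A width-2 tree decomposition is:
Bags: B1 = {1, 2, 3}  B2 = {2, 3, 4}  B3 = {3, 4, 5}  B4 = {0, 4, 5}
Tree: B1–B2, B2–B3, B3–B4
Each bag holds 3 vertices, so the decomposition has width 2, which upper-bounds the treewidth. Since 1–2–4–3–1 is a cycle in G, G is not acyclic. Forests are exactly the graphs of treewidth ≤ 1, so tw(G) ≥ 2. Therefore the treewidth is 2.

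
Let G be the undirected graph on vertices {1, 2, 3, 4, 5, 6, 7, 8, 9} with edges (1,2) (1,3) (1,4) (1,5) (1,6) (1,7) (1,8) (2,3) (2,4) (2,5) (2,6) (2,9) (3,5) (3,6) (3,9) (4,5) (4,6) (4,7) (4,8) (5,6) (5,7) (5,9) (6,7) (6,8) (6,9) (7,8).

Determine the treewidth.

4

A width-4 tree decomposition is:
Bags: B1 = {1, 2, 4, 5, 6}  B2 = {1, 2, 3, 5, 6}  B3 = {2, 3, 5, 6, 9}  B4 = {1, 4, 5, 6, 7}  B5 = {1, 4, 6, 7, 8}
Tree: B1–B2, B2–B3, B1–B4, B4–B5
The largest bag has 5 vertices, giving width 4; this decomposition certifies tw(G) ≤ 4. On the other hand G contains the 5-clique {1, 2, 3, 5, 6}. A clique must lie in a single bag of any decomposition, so no decomposition can have width below 4. Hence tw(G) = 4 exactly.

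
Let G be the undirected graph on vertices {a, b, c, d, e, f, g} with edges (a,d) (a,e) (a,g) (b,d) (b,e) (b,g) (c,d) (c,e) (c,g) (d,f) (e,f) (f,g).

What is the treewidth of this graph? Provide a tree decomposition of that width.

Every bag has size at most 4, so the width is 4 − 1 = 3 and tw(G) ≤ 3. For the lower bound: the 4 vertex sets {a,g}, {d,f}, {e}, {b} are disjoint, each induces a connected subgraph, and every pair is joined by at least one edge of G. Contracting each set to a single vertex therefore yields K_{4} as a minor, and since treewidth is minor-monotone, tw(G) ≥ tw(K_{4}) = 3. Combining the bounds, tw(G) = 3.

Treewidth 3.
Bags: B1 = {a, d, e, g}  B2 = {d, e, f, g}  B3 = {b, d, e, g}  B4 = {c, d, e, g}
Tree: B1–B2, B2–B3, B3–B4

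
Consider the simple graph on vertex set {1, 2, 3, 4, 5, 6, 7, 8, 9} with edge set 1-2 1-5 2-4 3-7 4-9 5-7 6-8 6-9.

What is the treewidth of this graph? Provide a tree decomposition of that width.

Treewidth 1.
One optimal decomposition is:
Bags: B1 = {3, 7}  B2 = {5, 7}  B3 = {1, 5}  B4 = {1, 2}  B5 = {2, 4}  B6 = {4, 9}  B7 = {6, 9}  B8 = {6, 8}
Tree: B1–B2, B2–B3, B3–B4, B4–B5, B5–B6, B6–B7, B7–B8

Each bag holds 2 vertices, so the decomposition has width 1, which upper-bounds the treewidth. Since G has at least one edge (e.g. 3–7), it is not an edgeless graph, so tw(G) ≥ 1. Combining the bounds, tw(G) = 1.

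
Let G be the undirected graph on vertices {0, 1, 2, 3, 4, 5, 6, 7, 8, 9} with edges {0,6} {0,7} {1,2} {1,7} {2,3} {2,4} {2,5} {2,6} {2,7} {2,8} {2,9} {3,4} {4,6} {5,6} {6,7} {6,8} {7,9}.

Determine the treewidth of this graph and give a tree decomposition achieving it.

The largest bag has 3 vertices, giving width 2; this decomposition certifies tw(G) ≤ 2. Conversely, {0, 6, 7} is a clique of size 3, and the vertices of any clique must share a bag in every tree decomposition; so some bag has ≥ 3 vertices and tw(G) ≥ 2. The upper and lower bounds meet at 2, so that is the treewidth.

Treewidth 2.
One optimal decomposition is:
Bags: B1 = {2, 6, 7}  B2 = {1, 2, 7}  B3 = {2, 4, 6}  B4 = {0, 6, 7}  B5 = {2, 3, 4}  B6 = {2, 7, 9}  B7 = {2, 6, 8}  B8 = {2, 5, 6}
Tree: B1–B2, B1–B3, B1–B4, B3–B5, B2–B6, B1–B7, B1–B8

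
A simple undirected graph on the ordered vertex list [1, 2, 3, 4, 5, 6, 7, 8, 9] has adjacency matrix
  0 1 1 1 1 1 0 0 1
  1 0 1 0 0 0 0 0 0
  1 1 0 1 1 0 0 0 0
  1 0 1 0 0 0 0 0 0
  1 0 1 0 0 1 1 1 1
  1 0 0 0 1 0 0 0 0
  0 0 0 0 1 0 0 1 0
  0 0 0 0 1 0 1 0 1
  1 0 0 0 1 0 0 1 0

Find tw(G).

2

A width-2 tree decomposition is:
Bags: B1 = {1, 3, 5}  B2 = {1, 5, 9}  B3 = {5, 8, 9}  B4 = {1, 2, 3}  B5 = {5, 7, 8}  B6 = {1, 5, 6}  B7 = {1, 3, 4}
Tree: B1–B2, B2–B3, B1–B4, B3–B5, B1–B6, B1–B7
Each bag holds 3 vertices, so the decomposition has width 2, which upper-bounds the treewidth. Conversely, {5, 8, 9} is a clique of size 3, and the vertices of any clique must share a bag in every tree decomposition; so some bag has ≥ 3 vertices and tw(G) ≥ 2. Therefore the treewidth is 2.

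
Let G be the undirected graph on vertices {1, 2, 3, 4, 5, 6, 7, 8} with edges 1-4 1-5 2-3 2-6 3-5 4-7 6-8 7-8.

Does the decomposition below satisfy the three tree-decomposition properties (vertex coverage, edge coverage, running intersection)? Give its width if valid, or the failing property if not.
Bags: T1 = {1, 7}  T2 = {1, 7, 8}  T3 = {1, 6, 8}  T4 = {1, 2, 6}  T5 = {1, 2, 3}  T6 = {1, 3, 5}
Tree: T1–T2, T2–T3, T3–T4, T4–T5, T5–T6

No — vertex 4 appears in no bag.

A tree decomposition must satisfy three properties: every vertex lies in some bag; for every edge, both endpoints lie together in some bag; and for every vertex, the bags containing it form a connected subtree. Here vertex 4 appears in no bag, so the decomposition is invalid.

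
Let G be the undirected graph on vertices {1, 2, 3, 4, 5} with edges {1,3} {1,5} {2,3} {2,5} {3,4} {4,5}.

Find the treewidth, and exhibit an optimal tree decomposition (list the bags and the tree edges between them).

Treewidth 2.
One optimal decomposition is:
Bags: B1 = {3, 4, 5}  B2 = {2, 3, 5}  B3 = {1, 3, 5}
Tree: B1–B2, B2–B3

The largest bag has 3 vertices, giving width 2; this decomposition certifies tw(G) ≤ 2. Since 5–4–3–2–5 is a cycle in G, G is not acyclic. Forests are exactly the graphs of treewidth ≤ 1, so tw(G) ≥ 2. Combining the bounds, tw(G) = 2.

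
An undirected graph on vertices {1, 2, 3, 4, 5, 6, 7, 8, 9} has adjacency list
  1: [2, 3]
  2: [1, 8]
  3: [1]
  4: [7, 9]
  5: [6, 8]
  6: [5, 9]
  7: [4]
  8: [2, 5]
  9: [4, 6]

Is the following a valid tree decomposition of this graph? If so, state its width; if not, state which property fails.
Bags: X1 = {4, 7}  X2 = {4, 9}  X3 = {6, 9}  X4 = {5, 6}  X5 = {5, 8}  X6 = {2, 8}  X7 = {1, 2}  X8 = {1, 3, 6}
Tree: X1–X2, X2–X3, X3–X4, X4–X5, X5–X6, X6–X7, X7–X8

No — bags containing vertex 6 are not connected in the tree.

A tree decomposition must satisfy three properties: every vertex lies in some bag; for every edge, both endpoints lie together in some bag; and for every vertex, the bags containing it form a connected subtree. Here bags containing vertex 6 are not connected in the tree, so the decomposition is invalid.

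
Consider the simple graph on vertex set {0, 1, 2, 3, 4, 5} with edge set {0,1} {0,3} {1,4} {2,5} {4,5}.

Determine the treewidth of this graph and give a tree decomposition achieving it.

The largest bag has 2 vertices, giving width 1; this decomposition certifies tw(G) ≤ 1. Since G has at least one edge (e.g. 5–4), it is not an edgeless graph, so tw(G) ≥ 1. Combining the bounds, tw(G) = 1.

Treewidth 1.
One such decomposition:
Bags: B1 = {4, 5}  B2 = {2, 5}  B3 = {1, 4}  B4 = {0, 1}  B5 = {0, 3}
Tree: B1–B2, B1–B3, B3–B4, B4–B5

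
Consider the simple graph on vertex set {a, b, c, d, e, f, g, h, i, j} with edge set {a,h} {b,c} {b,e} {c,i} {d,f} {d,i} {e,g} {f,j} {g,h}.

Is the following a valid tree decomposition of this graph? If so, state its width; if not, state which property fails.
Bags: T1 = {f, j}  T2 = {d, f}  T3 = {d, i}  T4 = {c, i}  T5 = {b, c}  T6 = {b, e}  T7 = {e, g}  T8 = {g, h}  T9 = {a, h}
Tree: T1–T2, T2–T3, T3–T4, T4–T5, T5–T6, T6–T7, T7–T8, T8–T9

Yes; width 1.

Every vertex of G appears in some bag (union = {a, b, c, d, e, f, g, h, i, j}); every edge is covered by a bag; and for each vertex v the set of bags containing v is connected in the bag tree. The decomposition is therefore valid. The largest bag has 2 vertices, so the width is 1.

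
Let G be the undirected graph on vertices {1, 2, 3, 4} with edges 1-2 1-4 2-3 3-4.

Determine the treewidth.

2

A width-2 tree decomposition is:
Bags: B1 = {1, 2, 3}  B2 = {1, 3, 4}
Tree: B1–B2
Every bag has size at most 3, so the width is 3 − 1 = 2 and tw(G) ≤ 2. The edges 3–2–1–4–3 form a cycle, so G is not a tree and its treewidth is at least 2. The upper and lower bounds meet at 2, so that is the treewidth.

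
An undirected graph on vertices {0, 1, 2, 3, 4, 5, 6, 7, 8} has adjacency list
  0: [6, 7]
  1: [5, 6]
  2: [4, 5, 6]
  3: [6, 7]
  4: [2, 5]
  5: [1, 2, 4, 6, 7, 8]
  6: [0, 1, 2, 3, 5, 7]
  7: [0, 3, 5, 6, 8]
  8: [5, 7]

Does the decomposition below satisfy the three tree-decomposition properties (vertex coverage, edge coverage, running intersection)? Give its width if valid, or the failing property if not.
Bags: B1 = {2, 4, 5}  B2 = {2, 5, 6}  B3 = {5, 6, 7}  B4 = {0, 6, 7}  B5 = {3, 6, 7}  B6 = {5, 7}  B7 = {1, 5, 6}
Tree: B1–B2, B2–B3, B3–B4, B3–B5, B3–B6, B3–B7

A tree decomposition must satisfy three properties: every vertex lies in some bag; for every edge, both endpoints lie together in some bag; and for every vertex, the bags containing it form a connected subtree. Here vertex 8 appears in no bag, so the decomposition is invalid.

No — vertex 8 appears in no bag.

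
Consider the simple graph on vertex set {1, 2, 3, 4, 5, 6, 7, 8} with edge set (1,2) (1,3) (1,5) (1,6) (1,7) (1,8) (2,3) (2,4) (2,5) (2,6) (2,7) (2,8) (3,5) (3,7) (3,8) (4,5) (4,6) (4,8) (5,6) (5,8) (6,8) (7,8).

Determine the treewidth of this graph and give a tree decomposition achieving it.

Treewidth 4.
One such decomposition:
Bags: B1 = {1, 2, 3, 5, 8}  B2 = {1, 2, 5, 6, 8}  B3 = {2, 4, 5, 6, 8}  B4 = {1, 2, 3, 7, 8}
Tree: B1–B2, B2–B3, B1–B4

Each bag holds 5 vertices, so the decomposition has width 4, which upper-bounds the treewidth. For the lower bound, the 5 vertices {1, 2, 3, 5, 8} are pairwise adjacent, and any tree decomposition puts a clique entirely inside one bag — forcing width ≥ 4. The upper and lower bounds meet at 4, so that is the treewidth.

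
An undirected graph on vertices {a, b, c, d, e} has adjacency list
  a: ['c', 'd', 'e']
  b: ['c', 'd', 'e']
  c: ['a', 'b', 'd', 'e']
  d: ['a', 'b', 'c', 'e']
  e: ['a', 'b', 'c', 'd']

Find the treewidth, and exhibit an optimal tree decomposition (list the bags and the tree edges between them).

Treewidth 3.
One optimal decomposition is:
Bags: B1 = {a, c, d, e}  B2 = {b, c, d, e}
Tree: B1–B2

Each bag holds 4 vertices, so the decomposition has width 3, which upper-bounds the treewidth. On the other hand G contains the 4-clique {a, c, d, e}. A clique must lie in a single bag of any decomposition, so no decomposition can have width below 3. Combining the bounds, tw(G) = 3.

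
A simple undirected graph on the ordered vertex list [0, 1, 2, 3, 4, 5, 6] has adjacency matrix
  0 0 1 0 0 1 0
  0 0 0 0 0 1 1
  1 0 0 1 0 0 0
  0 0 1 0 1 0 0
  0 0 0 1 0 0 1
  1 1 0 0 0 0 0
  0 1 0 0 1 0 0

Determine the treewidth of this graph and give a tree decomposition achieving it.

Treewidth 2.
Bags: B1 = {0, 2, 3}  B2 = {0, 3, 5}  B3 = {1, 3, 5}  B4 = {1, 3, 6}  B5 = {3, 4, 6}
Tree: B1–B2, B2–B3, B3–B4, B4–B5

Every bag has size at most 3, so the width is 3 − 1 = 2 and tw(G) ≤ 2. For the lower bound, G contains the cycle 3–2–0–5–1–6–4–3, so G is not a forest; only forests have treewidth ≤ 1, hence tw(G) ≥ 2. Therefore the treewidth is 2.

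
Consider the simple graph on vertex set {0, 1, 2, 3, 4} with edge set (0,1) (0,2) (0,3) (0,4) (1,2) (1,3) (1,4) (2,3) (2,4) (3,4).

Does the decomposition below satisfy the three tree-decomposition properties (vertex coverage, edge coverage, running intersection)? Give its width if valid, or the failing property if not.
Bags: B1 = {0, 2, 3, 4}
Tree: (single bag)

No — vertex 1 appears in no bag.

A tree decomposition must satisfy three properties: every vertex lies in some bag; for every edge, both endpoints lie together in some bag; and for every vertex, the bags containing it form a connected subtree. Here vertex 1 appears in no bag, so the decomposition is invalid.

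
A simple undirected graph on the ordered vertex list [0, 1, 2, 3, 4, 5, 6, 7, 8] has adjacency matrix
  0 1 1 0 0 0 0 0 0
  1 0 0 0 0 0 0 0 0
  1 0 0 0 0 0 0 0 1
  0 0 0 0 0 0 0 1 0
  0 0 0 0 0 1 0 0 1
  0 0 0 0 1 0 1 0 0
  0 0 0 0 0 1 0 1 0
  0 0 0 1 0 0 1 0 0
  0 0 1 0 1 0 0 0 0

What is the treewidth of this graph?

1

A width-1 tree decomposition is:
Bags: B1 = {3, 7}  B2 = {6, 7}  B3 = {5, 6}  B4 = {4, 5}  B5 = {4, 8}  B6 = {2, 8}  B7 = {0, 2}  B8 = {0, 1}
Tree: B1–B2, B2–B3, B3–B4, B4–B5, B5–B6, B6–B7, B7–B8
Each bag holds 2 vertices, so the decomposition has width 1, which upper-bounds the treewidth. G has an edge, so its treewidth is at least 1. Therefore the treewidth is 1.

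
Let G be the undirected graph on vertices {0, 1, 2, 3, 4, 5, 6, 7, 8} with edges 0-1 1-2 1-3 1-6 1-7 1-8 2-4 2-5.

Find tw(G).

A width-1 tree decomposition is:
Bags: B1 = {1, 3}  B2 = {1, 2}  B3 = {1, 8}  B4 = {0, 1}  B5 = {2, 5}  B6 = {1, 6}  B7 = {2, 4}  B8 = {1, 7}
Tree: B1–B2, B2–B3, B3–B4, B2–B5, B1–B6, B5–B7, B4–B8
The largest bag has 2 vertices, giving width 1; this decomposition certifies tw(G) ≤ 1. Any graph with an edge has treewidth ≥ 1, and G has the edge 1–3. Hence tw(G) = 1 exactly.

1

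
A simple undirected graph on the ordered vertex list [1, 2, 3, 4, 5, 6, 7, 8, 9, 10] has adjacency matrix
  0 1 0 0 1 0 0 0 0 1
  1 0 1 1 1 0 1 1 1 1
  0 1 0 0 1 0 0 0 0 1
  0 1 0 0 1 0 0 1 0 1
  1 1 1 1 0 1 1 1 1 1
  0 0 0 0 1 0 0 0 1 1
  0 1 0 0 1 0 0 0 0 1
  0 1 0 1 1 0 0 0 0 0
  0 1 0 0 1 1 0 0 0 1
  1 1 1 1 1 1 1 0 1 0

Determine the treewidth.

3

A width-3 tree decomposition is:
Bags: B1 = {5, 6, 9, 10}  B2 = {2, 5, 9, 10}  B3 = {2, 4, 5, 10}  B4 = {2, 5, 7, 10}  B5 = {1, 2, 5, 10}  B6 = {2, 4, 5, 8}  B7 = {2, 3, 5, 10}
Tree: B1–B2, B2–B3, B3–B4, B3–B5, B3–B6, B3–B7
Every bag has size at most 4, so the width is 4 − 1 = 3 and tw(G) ≤ 3. On the other hand G contains the 4-clique {2, 4, 5, 8}. A clique must lie in a single bag of any decomposition, so no decomposition can have width below 3. Therefore the treewidth is 3.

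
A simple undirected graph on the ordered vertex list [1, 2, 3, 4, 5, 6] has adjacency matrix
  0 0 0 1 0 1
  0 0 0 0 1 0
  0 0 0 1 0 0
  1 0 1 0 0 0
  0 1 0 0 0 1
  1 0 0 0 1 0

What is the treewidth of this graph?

A width-1 tree decomposition is:
Bags: B1 = {1, 4}  B2 = {1, 6}  B3 = {3, 4}  B4 = {5, 6}  B5 = {2, 5}
Tree: B1–B2, B1–B3, B2–B4, B4–B5
Every bag has size at most 2, so the width is 2 − 1 = 1 and tw(G) ≤ 1. G has an edge, so its treewidth is at least 1. Therefore the treewidth is 1.

1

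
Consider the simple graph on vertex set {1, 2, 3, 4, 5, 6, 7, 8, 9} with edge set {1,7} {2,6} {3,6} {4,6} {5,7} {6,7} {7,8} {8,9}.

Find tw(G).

1

A width-1 tree decomposition is:
Bags: B1 = {6, 7}  B2 = {4, 6}  B3 = {7, 8}  B4 = {2, 6}  B5 = {8, 9}  B6 = {5, 7}  B7 = {3, 6}  B8 = {1, 7}
Tree: B1–B2, B1–B3, B1–B4, B3–B5, B3–B6, B1–B7, B6–B8
Every bag has size at most 2, so the width is 2 − 1 = 1 and tw(G) ≤ 1. Since G has at least one edge (e.g. 6–7), it is not an edgeless graph, so tw(G) ≥ 1. Therefore the treewidth is 1.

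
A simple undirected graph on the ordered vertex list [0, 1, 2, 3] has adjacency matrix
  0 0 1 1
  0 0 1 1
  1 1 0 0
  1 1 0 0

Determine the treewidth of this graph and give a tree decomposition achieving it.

Treewidth 2.
One optimal decomposition is:
Bags: B1 = {1, 2, 3}  B2 = {0, 2, 3}
Tree: B1–B2

Each bag holds 3 vertices, so the decomposition has width 2, which upper-bounds the treewidth. Since 2–1–3–0–2 is a cycle in G, G is not acyclic. Forests are exactly the graphs of treewidth ≤ 1, so tw(G) ≥ 2. Therefore the treewidth is 2.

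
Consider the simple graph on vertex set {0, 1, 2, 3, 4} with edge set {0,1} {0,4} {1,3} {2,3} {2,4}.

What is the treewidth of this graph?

A width-2 tree decomposition is:
Bags: B1 = {2, 3, 4}  B2 = {1, 3, 4}  B3 = {0, 1, 4}
Tree: B1–B2, B2–B3
Each bag holds 3 vertices, so the decomposition has width 2, which upper-bounds the treewidth. Since 4–2–3–1–0–4 is a cycle in G, G is not acyclic. Forests are exactly the graphs of treewidth ≤ 1, so tw(G) ≥ 2. Combining the bounds, tw(G) = 2.

2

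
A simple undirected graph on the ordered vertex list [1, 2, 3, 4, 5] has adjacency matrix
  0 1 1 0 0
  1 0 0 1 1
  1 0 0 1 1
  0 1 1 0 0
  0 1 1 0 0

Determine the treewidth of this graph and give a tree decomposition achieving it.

Each bag holds 3 vertices, so the decomposition has width 2, which upper-bounds the treewidth. Since 2–1–3–4–2 is a cycle in G, G is not acyclic. Forests are exactly the graphs of treewidth ≤ 1, so tw(G) ≥ 2. Therefore the treewidth is 2.

Treewidth 2.
One such decomposition:
Bags: B1 = {1, 2, 3}  B2 = {2, 3, 4}  B3 = {2, 3, 5}
Tree: B1–B2, B2–B3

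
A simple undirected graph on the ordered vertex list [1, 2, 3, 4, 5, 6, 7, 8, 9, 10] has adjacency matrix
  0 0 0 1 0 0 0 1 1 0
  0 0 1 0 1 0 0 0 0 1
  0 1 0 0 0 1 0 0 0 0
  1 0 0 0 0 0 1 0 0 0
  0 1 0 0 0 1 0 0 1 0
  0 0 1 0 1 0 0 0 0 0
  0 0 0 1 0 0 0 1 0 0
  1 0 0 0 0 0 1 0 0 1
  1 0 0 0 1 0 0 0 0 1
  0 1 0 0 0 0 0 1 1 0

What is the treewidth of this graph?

A width-2 tree decomposition is:
Bags: B1 = {1, 4, 7}  B2 = {1, 7, 8}  B3 = {1, 8, 9}  B4 = {8, 9, 10}  B5 = {5, 9, 10}  B6 = {2, 5, 10}  B7 = {2, 5, 6}  B8 = {2, 3, 6}
Tree: B1–B2, B2–B3, B3–B4, B4–B5, B5–B6, B6–B7, B7–B8
Every bag has size at most 3, so the width is 3 − 1 = 2 and tw(G) ≤ 2. For the lower bound, G contains the cycle 4–7–8–1–4, so G is not a forest; only forests have treewidth ≤ 1, hence tw(G) ≥ 2. Hence tw(G) = 2 exactly.

2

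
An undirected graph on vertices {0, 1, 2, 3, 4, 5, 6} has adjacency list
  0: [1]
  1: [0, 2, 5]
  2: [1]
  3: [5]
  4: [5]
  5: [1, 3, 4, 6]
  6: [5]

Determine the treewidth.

1

A width-1 tree decomposition is:
Bags: B1 = {1, 5}  B2 = {3, 5}  B3 = {1, 2}  B4 = {4, 5}  B5 = {5, 6}  B6 = {0, 1}
Tree: B1–B2, B1–B3, B1–B4, B2–B5, B3–B6
Every bag has size at most 2, so the width is 2 − 1 = 1 and tw(G) ≤ 1. Since G has at least one edge (e.g. 5–1), it is not an edgeless graph, so tw(G) ≥ 1. The upper and lower bounds meet at 1, so that is the treewidth.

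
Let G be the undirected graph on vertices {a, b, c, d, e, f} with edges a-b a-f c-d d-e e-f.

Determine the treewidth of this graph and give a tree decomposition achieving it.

Every bag has size at most 2, so the width is 2 − 1 = 1 and tw(G) ≤ 1. Any graph with an edge has treewidth ≥ 1, and G has the edge c–d. The upper and lower bounds meet at 1, so that is the treewidth.

Treewidth 1.
One optimal decomposition is:
Bags: B1 = {c, d}  B2 = {d, e}  B3 = {e, f}  B4 = {a, f}  B5 = {a, b}
Tree: B1–B2, B2–B3, B3–B4, B4–B5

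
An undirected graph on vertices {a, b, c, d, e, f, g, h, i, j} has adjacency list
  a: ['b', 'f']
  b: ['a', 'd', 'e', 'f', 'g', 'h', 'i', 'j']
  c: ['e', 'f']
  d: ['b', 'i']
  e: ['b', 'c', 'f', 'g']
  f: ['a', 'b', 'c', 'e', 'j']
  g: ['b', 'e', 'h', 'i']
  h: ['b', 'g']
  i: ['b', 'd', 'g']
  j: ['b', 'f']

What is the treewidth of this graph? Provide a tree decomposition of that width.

Treewidth 2.
One such decomposition:
Bags: B1 = {c, e, f}  B2 = {b, e, f}  B3 = {b, e, g}  B4 = {b, f, j}  B5 = {b, g, h}  B6 = {b, g, i}  B7 = {a, b, f}  B8 = {b, d, i}
Tree: B1–B2, B2–B3, B2–B4, B3–B5, B3–B6, B4–B7, B6–B8

Each bag holds 3 vertices, so the decomposition has width 2, which upper-bounds the treewidth. On the other hand G contains the 3-clique {c, e, f}. A clique must lie in a single bag of any decomposition, so no decomposition can have width below 2. The upper and lower bounds meet at 2, so that is the treewidth.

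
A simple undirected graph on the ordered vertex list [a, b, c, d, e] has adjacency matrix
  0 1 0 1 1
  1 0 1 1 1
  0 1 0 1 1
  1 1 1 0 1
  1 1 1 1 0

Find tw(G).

A width-3 tree decomposition is:
Bags: B1 = {b, c, d, e}  B2 = {a, b, d, e}
Tree: B1–B2
The largest bag has 4 vertices, giving width 3; this decomposition certifies tw(G) ≤ 3. Conversely, {b, c, d, e} is a clique of size 4, and the vertices of any clique must share a bag in every tree decomposition; so some bag has ≥ 4 vertices and tw(G) ≥ 3. Hence tw(G) = 3 exactly.

3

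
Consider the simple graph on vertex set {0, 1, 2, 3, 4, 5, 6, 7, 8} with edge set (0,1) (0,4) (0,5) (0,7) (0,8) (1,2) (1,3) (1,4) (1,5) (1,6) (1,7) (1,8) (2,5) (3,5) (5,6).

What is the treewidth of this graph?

2

A width-2 tree decomposition is:
Bags: B1 = {0, 1, 7}  B2 = {0, 1, 4}  B3 = {0, 1, 8}  B4 = {0, 1, 5}  B5 = {1, 5, 6}  B6 = {1, 3, 5}  B7 = {1, 2, 5}
Tree: B1–B2, B1–B3, B1–B4, B4–B5, B5–B6, B5–B7
Each bag holds 3 vertices, so the decomposition has width 2, which upper-bounds the treewidth. Conversely, {0, 1, 8} is a clique of size 3, and the vertices of any clique must share a bag in every tree decomposition; so some bag has ≥ 3 vertices and tw(G) ≥ 2. The upper and lower bounds meet at 2, so that is the treewidth.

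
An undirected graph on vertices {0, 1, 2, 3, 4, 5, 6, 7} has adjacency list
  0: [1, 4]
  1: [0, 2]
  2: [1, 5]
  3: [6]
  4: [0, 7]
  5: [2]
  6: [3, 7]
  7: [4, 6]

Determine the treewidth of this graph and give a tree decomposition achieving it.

Treewidth 1.
One optimal decomposition is:
Bags: B1 = {3, 6}  B2 = {6, 7}  B3 = {4, 7}  B4 = {0, 4}  B5 = {0, 1}  B6 = {1, 2}  B7 = {2, 5}
Tree: B1–B2, B2–B3, B3–B4, B4–B5, B5–B6, B6–B7

The largest bag has 2 vertices, giving width 1; this decomposition certifies tw(G) ≤ 1. G has an edge, so its treewidth is at least 1. The upper and lower bounds meet at 1, so that is the treewidth.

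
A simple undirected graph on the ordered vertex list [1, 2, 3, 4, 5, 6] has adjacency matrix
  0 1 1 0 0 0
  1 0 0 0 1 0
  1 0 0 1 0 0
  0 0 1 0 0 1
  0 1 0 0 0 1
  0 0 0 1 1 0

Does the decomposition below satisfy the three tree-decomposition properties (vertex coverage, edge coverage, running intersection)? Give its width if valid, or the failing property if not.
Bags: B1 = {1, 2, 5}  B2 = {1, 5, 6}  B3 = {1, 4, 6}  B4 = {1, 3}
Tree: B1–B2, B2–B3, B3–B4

A tree decomposition must satisfy three properties: every vertex lies in some bag; for every edge, both endpoints lie together in some bag; and for every vertex, the bags containing it form a connected subtree. Here edge (4,3) lies in no bag, so the decomposition is invalid.

No — edge (4,3) lies in no bag.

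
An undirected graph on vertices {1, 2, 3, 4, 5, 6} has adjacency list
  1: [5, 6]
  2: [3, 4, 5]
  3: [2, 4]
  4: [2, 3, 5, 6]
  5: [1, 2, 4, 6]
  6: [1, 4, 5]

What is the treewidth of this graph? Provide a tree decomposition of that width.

Each bag holds 3 vertices, so the decomposition has width 2, which upper-bounds the treewidth. For the lower bound, the 3 vertices {1, 5, 6} are pairwise adjacent, and any tree decomposition puts a clique entirely inside one bag — forcing width ≥ 2. Combining the bounds, tw(G) = 2.

Treewidth 2.
One optimal decomposition is:
Bags: B1 = {2, 4, 5}  B2 = {4, 5, 6}  B3 = {1, 5, 6}  B4 = {2, 3, 4}
Tree: B1–B2, B2–B3, B1–B4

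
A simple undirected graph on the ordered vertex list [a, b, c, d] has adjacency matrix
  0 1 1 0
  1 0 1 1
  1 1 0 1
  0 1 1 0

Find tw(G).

A width-2 tree decomposition is:
Bags: B1 = {b, c, d}  B2 = {a, b, c}
Tree: B1–B2
The largest bag has 3 vertices, giving width 2; this decomposition certifies tw(G) ≤ 2. Conversely, {b, c, d} is a clique of size 3, and the vertices of any clique must share a bag in every tree decomposition; so some bag has ≥ 3 vertices and tw(G) ≥ 2. Combining the bounds, tw(G) = 2.

2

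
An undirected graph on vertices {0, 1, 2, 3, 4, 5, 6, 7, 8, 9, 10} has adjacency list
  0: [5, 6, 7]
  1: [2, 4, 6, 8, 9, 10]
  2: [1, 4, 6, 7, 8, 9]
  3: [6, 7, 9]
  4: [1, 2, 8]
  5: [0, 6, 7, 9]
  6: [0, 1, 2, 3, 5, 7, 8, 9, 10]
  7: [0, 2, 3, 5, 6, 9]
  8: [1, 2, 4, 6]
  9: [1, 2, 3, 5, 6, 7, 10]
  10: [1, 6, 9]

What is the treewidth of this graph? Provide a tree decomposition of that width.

Every bag has size at most 4, so the width is 4 − 1 = 3 and tw(G) ≤ 3. On the other hand G contains the 4-clique {1, 2, 4, 8}. A clique must lie in a single bag of any decomposition, so no decomposition can have width below 3. Therefore the treewidth is 3.

Treewidth 3.
Bags: B1 = {1, 2, 6, 9}  B2 = {2, 6, 7, 9}  B3 = {5, 6, 7, 9}  B4 = {1, 6, 9, 10}  B5 = {1, 2, 6, 8}  B6 = {0, 5, 6, 7}  B7 = {1, 2, 4, 8}  B8 = {3, 6, 7, 9}
Tree: B1–B2, B2–B3, B1–B4, B1–B5, B3–B6, B5–B7, B3–B8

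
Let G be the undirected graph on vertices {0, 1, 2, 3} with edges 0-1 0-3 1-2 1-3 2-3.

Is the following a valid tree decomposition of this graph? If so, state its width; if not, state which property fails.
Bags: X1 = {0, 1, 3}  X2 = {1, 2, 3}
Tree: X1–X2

Yes; width 2.

Checking the three conditions: (i) the bags cover all of {0, 1, 2, 3}; (ii) for each edge, some bag contains both endpoints; (iii) the bags containing any fixed vertex form a subtree. All hold, so the decomposition is valid with width 3 − 1 = 2.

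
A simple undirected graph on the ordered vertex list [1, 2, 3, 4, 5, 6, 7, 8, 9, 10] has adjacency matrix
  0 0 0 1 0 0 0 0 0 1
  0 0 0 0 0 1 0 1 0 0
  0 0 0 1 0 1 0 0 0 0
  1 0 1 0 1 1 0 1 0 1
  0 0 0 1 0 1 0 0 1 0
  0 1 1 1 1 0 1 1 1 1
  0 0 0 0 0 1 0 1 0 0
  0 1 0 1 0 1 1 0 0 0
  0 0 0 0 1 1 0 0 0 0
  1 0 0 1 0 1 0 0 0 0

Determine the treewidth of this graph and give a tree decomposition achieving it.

Treewidth 2.
Bags: B1 = {4, 6, 8}  B2 = {3, 4, 6}  B3 = {4, 5, 6}  B4 = {4, 6, 10}  B5 = {2, 6, 8}  B6 = {1, 4, 10}  B7 = {6, 7, 8}  B8 = {5, 6, 9}
Tree: B1–B2, B2–B3, B2–B4, B1–B5, B4–B6, B5–B7, B3–B8

Each bag holds 3 vertices, so the decomposition has width 2, which upper-bounds the treewidth. On the other hand G contains the 3-clique {1, 4, 10}. A clique must lie in a single bag of any decomposition, so no decomposition can have width below 2. The upper and lower bounds meet at 2, so that is the treewidth.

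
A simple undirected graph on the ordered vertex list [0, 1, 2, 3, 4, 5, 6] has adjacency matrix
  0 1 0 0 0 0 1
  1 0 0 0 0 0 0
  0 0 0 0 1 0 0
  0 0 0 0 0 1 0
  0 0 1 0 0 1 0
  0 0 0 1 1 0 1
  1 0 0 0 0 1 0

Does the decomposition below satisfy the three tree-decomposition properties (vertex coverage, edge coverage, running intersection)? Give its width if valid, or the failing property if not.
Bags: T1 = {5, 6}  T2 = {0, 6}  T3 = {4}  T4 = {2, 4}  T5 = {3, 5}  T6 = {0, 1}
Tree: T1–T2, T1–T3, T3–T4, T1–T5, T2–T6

No — edge (5,4) lies in no bag.

A tree decomposition must satisfy three properties: every vertex lies in some bag; for every edge, both endpoints lie together in some bag; and for every vertex, the bags containing it form a connected subtree. Here edge (5,4) lies in no bag, so the decomposition is invalid.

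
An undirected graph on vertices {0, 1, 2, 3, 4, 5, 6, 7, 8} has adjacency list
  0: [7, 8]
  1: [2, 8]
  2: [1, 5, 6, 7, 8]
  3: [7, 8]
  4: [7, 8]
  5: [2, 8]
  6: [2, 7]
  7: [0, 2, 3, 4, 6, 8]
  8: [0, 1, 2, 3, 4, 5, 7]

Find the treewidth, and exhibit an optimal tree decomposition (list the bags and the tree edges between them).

Treewidth 2.
One optimal decomposition is:
Bags: B1 = {2, 7, 8}  B2 = {0, 7, 8}  B3 = {3, 7, 8}  B4 = {4, 7, 8}  B5 = {1, 2, 8}  B6 = {2, 5, 8}  B7 = {2, 6, 7}
Tree: B1–B2, B2–B3, B3–B4, B1–B5, B1–B6, B1–B7

Each bag holds 3 vertices, so the decomposition has width 2, which upper-bounds the treewidth. Conversely, {1, 2, 8} is a clique of size 3, and the vertices of any clique must share a bag in every tree decomposition; so some bag has ≥ 3 vertices and tw(G) ≥ 2. Combining the bounds, tw(G) = 2.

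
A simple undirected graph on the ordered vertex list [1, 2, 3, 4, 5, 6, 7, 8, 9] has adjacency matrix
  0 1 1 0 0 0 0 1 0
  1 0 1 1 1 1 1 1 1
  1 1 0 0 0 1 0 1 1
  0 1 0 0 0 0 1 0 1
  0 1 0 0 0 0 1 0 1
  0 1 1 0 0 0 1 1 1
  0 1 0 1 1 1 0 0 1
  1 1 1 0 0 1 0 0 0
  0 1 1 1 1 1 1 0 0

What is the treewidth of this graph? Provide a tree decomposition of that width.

Every bag has size at most 4, so the width is 4 − 1 = 3 and tw(G) ≤ 3. For the lower bound, the 4 vertices {1, 2, 3, 8} are pairwise adjacent, and any tree decomposition puts a clique entirely inside one bag — forcing width ≥ 3. Combining the bounds, tw(G) = 3.

Treewidth 3.
Bags: B1 = {2, 6, 7, 9}  B2 = {2, 3, 6, 9}  B3 = {2, 3, 6, 8}  B4 = {2, 4, 7, 9}  B5 = {2, 5, 7, 9}  B6 = {1, 2, 3, 8}
Tree: B1–B2, B2–B3, B1–B4, B4–B5, B3–B6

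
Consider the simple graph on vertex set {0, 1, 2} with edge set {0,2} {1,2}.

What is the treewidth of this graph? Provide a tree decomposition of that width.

Treewidth 1.
One such decomposition:
Bags: B1 = {0, 2}  B2 = {1, 2}
Tree: B1–B2

Each bag holds 2 vertices, so the decomposition has width 1, which upper-bounds the treewidth. Any graph with an edge has treewidth ≥ 1, and G has the edge 2–0. Therefore the treewidth is 1.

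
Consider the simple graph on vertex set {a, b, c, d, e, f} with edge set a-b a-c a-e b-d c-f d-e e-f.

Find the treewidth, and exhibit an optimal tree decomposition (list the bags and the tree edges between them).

Every bag has size at most 3, so the width is 3 − 1 = 2 and tw(G) ≤ 2. The edges d–b–a–e–d form a cycle, so G is not a tree and its treewidth is at least 2. Hence tw(G) = 2 exactly.

Treewidth 2.
One such decomposition:
Bags: B1 = {b, d, e}  B2 = {a, b, e}  B3 = {a, e, f}  B4 = {a, c, f}
Tree: B1–B2, B2–B3, B3–B4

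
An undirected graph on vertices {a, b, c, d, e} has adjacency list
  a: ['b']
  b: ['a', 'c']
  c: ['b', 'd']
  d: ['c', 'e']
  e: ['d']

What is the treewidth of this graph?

A width-1 tree decomposition is:
Bags: B1 = {d, e}  B2 = {c, d}  B3 = {b, c}  B4 = {a, b}
Tree: B1–B2, B2–B3, B3–B4
Each bag holds 2 vertices, so the decomposition has width 1, which upper-bounds the treewidth. G has an edge, so its treewidth is at least 1. Hence tw(G) = 1 exactly.

1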